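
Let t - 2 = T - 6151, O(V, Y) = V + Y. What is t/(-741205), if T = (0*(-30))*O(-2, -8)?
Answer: 6149/741205 ≈ 0.0082960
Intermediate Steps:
T = 0 (T = (0*(-30))*(-2 - 8) = 0*(-10) = 0)
t = -6149 (t = 2 + (0 - 6151) = 2 - 6151 = -6149)
t/(-741205) = -6149/(-741205) = -6149*(-1/741205) = 6149/741205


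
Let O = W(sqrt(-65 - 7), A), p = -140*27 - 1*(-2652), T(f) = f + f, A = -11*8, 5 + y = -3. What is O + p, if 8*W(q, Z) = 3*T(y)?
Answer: -1134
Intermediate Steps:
y = -8 (y = -5 - 3 = -8)
A = -88
T(f) = 2*f
p = -1128 (p = -3780 + 2652 = -1128)
W(q, Z) = -6 (W(q, Z) = (3*(2*(-8)))/8 = (3*(-16))/8 = (1/8)*(-48) = -6)
O = -6
O + p = -6 - 1128 = -1134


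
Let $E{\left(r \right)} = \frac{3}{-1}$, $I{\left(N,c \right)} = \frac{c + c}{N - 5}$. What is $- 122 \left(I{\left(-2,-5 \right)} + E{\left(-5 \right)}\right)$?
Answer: $\frac{1342}{7} \approx 191.71$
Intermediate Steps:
$I{\left(N,c \right)} = \frac{2 c}{-5 + N}$
$E{\left(r \right)} = -3$ ($E{\left(r \right)} = 3 \left(-1\right) = -3$)
$- 122 \left(I{\left(-2,-5 \right)} + E{\left(-5 \right)}\right) = - 122 \left(2 \left(-5\right) \frac{1}{-5 - 2} - 3\right) = - 122 \left(2 \left(-5\right) \frac{1}{-7} - 3\right) = - 122 \left(2 \left(-5\right) \left(- \frac{1}{7}\right) - 3\right) = - 122 \left(\frac{10}{7} - 3\right) = \left(-122\right) \left(- \frac{11}{7}\right) = \frac{1342}{7}$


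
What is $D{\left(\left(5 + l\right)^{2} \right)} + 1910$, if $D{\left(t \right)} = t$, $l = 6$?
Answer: $2031$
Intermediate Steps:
$D{\left(\left(5 + l\right)^{2} \right)} + 1910 = \left(5 + 6\right)^{2} + 1910 = 11^{2} + 1910 = 121 + 1910 = 2031$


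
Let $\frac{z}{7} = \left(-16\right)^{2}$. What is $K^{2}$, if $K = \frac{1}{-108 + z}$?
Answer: $\frac{1}{2835856} \approx 3.5263 \cdot 10^{-7}$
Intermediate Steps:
$z = 1792$ ($z = 7 \left(-16\right)^{2} = 7 \cdot 256 = 1792$)
$K = \frac{1}{1684}$ ($K = \frac{1}{-108 + 1792} = \frac{1}{1684} \approx 0.00059382$)
$K^{2} = \left(\frac{1}{1684}\right)^{2} = \frac{1}{2835856}$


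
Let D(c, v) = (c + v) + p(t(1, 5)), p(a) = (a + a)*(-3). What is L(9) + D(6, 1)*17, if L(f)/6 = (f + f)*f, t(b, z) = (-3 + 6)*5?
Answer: -439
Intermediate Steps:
t(b, z) = 15 (t(b, z) = 3*5 = 15)
p(a) = -6*a (p(a) = (2*a)*(-3) = -6*a)
L(f) = 12*f**2 (L(f) = 6*((f + f)*f) = 6*((2*f)*f) = 6*(2*f**2) = 12*f**2)
D(c, v) = -90 + c + v (D(c, v) = (c + v) - 6*15 = (c + v) - 90 = -90 + c + v)
L(9) + D(6, 1)*17 = 12*9**2 + (-90 + 6 + 1)*17 = 12*81 - 83*17 = 972 - 1411 = -439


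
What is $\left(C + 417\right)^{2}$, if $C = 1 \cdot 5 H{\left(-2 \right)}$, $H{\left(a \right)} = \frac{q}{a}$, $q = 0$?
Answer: $173889$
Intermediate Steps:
$H{\left(a \right)} = 0$ ($H{\left(a \right)} = \frac{0}{a} = 0$)
$C = 0$ ($C = 1 \cdot 5 \cdot 0 = 5 \cdot 0 = 0$)
$\left(C + 417\right)^{2} = \left(0 + 417\right)^{2} = 417^{2} = 173889$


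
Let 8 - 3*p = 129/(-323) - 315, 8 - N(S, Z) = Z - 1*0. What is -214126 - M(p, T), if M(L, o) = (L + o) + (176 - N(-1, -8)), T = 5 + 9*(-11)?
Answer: -207656506/969 ≈ -2.1430e+5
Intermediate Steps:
N(S, Z) = 8 - Z (N(S, Z) = 8 - (Z - 1*0) = 8 - (Z + 0) = 8 - Z)
T = -94 (T = 5 - 99 = -94)
p = 104458/969 (p = 8/3 - (129/(-323) - 315)/3 = 8/3 - (129*(-1/323) - 315)/3 = 8/3 - (-129/323 - 315)/3 = 8/3 - 1/3*(-101874/323) = 8/3 + 33958/323 = 104458/969 ≈ 107.80)
M(L, o) = 160 + L + o (M(L, o) = (L + o) + (176 - (8 - 1*(-8))) = (L + o) + (176 - (8 + 8)) = (L + o) + (176 - 1*16) = (L + o) + (176 - 16) = (L + o) + 160 = 160 + L + o)
-214126 - M(p, T) = -214126 - (160 + 104458/969 - 94) = -214126 - 1*168412/969 = -214126 - 168412/969 = -207656506/969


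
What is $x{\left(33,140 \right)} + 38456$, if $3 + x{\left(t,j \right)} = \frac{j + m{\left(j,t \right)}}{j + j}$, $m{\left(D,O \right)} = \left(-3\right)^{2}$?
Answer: $\frac{10766989}{280} \approx 38454.0$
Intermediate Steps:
$m{\left(D,O \right)} = 9$
$x{\left(t,j \right)} = -3 + \frac{9 + j}{2 j}$ ($x{\left(t,j \right)} = -3 + \frac{j + 9}{j + j} = -3 + \frac{9 + j}{2 j}$)
$x{\left(33,140 \right)} + 38456 = \frac{9 - 700}{2 \cdot 140} + 38456 = \frac{1}{2} \cdot \frac{1}{140} \left(9 - 700\right) + 38456 = \frac{1}{2} \cdot \frac{1}{140} \left(-691\right) + 38456 = - \frac{691}{280} + 38456 = \frac{10766989}{280}$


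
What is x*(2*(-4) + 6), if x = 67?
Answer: -134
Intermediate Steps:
x*(2*(-4) + 6) = 67*(2*(-4) + 6) = 67*(-8 + 6) = 67*(-2) = -134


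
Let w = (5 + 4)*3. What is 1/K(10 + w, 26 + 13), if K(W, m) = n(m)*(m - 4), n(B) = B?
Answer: 1/1365 ≈ 0.00073260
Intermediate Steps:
w = 27 (w = 9*3 = 27)
K(W, m) = m*(-4 + m) (K(W, m) = m*(m - 4) = m*(-4 + m))
1/K(10 + w, 26 + 13) = 1/((26 + 13)*(-4 + (26 + 13))) = 1/(39*(-4 + 39)) = 1/(39*35) = 1/1365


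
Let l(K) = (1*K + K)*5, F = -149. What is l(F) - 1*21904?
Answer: -23394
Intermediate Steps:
l(K) = 10*K (l(K) = (K + K)*5 = (2*K)*5 = 10*K)
l(F) - 1*21904 = 10*(-149) - 1*21904 = -1490 - 21904 = -23394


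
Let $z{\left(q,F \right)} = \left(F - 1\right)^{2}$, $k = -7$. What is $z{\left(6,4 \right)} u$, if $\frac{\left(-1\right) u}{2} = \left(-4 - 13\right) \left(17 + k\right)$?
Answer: $3060$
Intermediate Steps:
$z{\left(q,F \right)} = \left(-1 + F\right)^{2}$
$u = 340$ ($u = - 2 \left(-4 - 13\right) \left(17 - 7\right) = - 2 \left(\left(-17\right) 10\right) = \left(-2\right) \left(-170\right) = 340$)
$z{\left(6,4 \right)} u = \left(-1 + 4\right)^{2} \cdot 340 = 3^{2} \cdot 340 = 9 \cdot 340 = 3060$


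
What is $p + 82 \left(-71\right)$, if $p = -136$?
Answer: $-5958$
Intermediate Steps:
$p + 82 \left(-71\right) = -136 + 82 \left(-71\right) = -136 - 5822 = -5958$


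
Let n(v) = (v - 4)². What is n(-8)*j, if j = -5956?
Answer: -857664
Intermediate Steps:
n(v) = (-4 + v)²
n(-8)*j = (-4 - 8)²*(-5956) = (-12)²*(-5956) = 144*(-5956) = -857664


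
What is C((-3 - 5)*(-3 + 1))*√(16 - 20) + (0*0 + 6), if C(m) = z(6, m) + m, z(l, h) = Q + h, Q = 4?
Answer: 6 + 72*I ≈ 6.0 + 72.0*I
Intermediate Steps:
z(l, h) = 4 + h
C(m) = 4 + 2*m (C(m) = (4 + m) + m = 4 + 2*m)
C((-3 - 5)*(-3 + 1))*√(16 - 20) + (0*0 + 6) = (4 + 2*((-3 - 5)*(-3 + 1)))*√(16 - 20) + (0*0 + 6) = (4 + 2*(-8*(-2)))*√(-4) + (0 + 6) = (4 + 2*16)*(2*I) + 6 = (4 + 32)*(2*I) + 6 = 36*(2*I) + 6 = 72*I + 6 = 6 + 72*I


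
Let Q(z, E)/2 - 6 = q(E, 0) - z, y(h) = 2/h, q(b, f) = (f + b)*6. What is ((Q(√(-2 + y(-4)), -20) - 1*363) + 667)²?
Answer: (76 - I*√10)² ≈ 5766.0 - 480.67*I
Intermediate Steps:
q(b, f) = 6*b + 6*f (q(b, f) = (b + f)*6 = 6*b + 6*f)
Q(z, E) = 12 - 2*z + 12*E (Q(z, E) = 12 + 2*((6*E + 6*0) - z) = 12 + 2*((6*E + 0) - z) = 12 + 2*(6*E - z) = 12 + 2*(-z + 6*E) = 12 + (-2*z + 12*E) = 12 - 2*z + 12*E)
((Q(√(-2 + y(-4)), -20) - 1*363) + 667)² = (((12 - 2*√(-2 + 2/(-4)) + 12*(-20)) - 1*363) + 667)² = (((12 - 2*√(-2 + 2*(-¼)) - 240) - 363) + 667)² = (((12 - 2*√(-2 - ½) - 240) - 363) + 667)² = (((12 - I*√10 - 240) - 363) + 667)² = (((-228 - I*√10) - 363) + 667)² = ((-591 - I*√10) + 667)² = (76 - I*√10)²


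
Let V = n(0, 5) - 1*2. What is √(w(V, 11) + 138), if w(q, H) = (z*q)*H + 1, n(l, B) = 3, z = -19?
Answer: I*√70 ≈ 8.3666*I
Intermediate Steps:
V = 1 (V = 3 - 1*2 = 3 - 2 = 1)
w(q, H) = 1 - 19*H*q (w(q, H) = (-19*q)*H + 1 = -19*H*q + 1 = 1 - 19*H*q)
√(w(V, 11) + 138) = √((1 - 19*11*1) + 138) = √((1 - 209) + 138) = √(-208 + 138) = √(-70) = I*√70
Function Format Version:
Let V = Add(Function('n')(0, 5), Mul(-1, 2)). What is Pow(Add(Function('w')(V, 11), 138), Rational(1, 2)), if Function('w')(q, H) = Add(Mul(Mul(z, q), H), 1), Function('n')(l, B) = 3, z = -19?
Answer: Mul(I, Pow(70, Rational(1, 2))) ≈ Mul(8.3666, I)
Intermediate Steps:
V = 1 (V = Add(3, Mul(-1, 2)) = Add(3, -2) = 1)
Function('w')(q, H) = Add(1, Mul(-19, H, q)) (Function('w')(q, H) = Add(Mul(Mul(-19, q), H), 1) = Add(Mul(-19, H, q), 1) = Add(1, Mul(-19, H, q)))
Pow(Add(Function('w')(V, 11), 138), Rational(1, 2)) = Pow(Add(Add(1, Mul(-19, 11, 1)), 138), Rational(1, 2)) = Pow(Add(Add(1, -209), 138), Rational(1, 2)) = Pow(Add(-208, 138), Rational(1, 2)) = Pow(-70, Rational(1, 2)) = Mul(I, Pow(70, Rational(1, 2)))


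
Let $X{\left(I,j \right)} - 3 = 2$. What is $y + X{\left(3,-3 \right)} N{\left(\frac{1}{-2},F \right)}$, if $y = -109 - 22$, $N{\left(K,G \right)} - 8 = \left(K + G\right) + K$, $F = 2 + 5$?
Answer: $-61$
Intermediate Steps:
$X{\left(I,j \right)} = 5$ ($X{\left(I,j \right)} = 3 + 2 = 5$)
$F = 7$
$N{\left(K,G \right)} = 8 + G + 2 K$ ($N{\left(K,G \right)} = 8 + \left(\left(K + G\right) + K\right) = 8 + \left(\left(G + K\right) + K\right) = 8 + \left(G + 2 K\right) = 8 + G + 2 K$)
$y = -131$ ($y = -109 - 22 = -131$)
$y + X{\left(3,-3 \right)} N{\left(\frac{1}{-2},F \right)} = -131 + 5 \left(8 + 7 + \frac{2}{-2}\right) = -131 + 5 \left(8 + 7 + 2 \left(- \frac{1}{2}\right)\right) = -131 + 5 \left(8 + 7 - 1\right) = -131 + 5 \cdot 14 = -131 + 70 = -61$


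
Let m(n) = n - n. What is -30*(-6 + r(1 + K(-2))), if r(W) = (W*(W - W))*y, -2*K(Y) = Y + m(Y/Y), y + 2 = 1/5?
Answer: 180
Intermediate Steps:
y = -9/5 (y = -2 + 1/5 = -2 + ⅕ = -9/5 ≈ -1.8000)
m(n) = 0
K(Y) = -Y/2 (K(Y) = -(Y + 0)/2 = -Y/2)
r(W) = 0 (r(W) = (W*(W - W))*(-9/5) = (W*0)*(-9/5) = 0*(-9/5) = 0)
-30*(-6 + r(1 + K(-2))) = -30*(-6 + 0) = -30*(-6) = 180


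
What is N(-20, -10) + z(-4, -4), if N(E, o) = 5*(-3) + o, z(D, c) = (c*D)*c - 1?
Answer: -90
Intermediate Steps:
z(D, c) = -1 + D*c² (z(D, c) = (D*c)*c - 1 = D*c² - 1 = -1 + D*c²)
N(E, o) = -15 + o
N(-20, -10) + z(-4, -4) = (-15 - 10) + (-1 - 4*(-4)²) = -25 + (-1 - 4*16) = -25 + (-1 - 64) = -25 - 65 = -90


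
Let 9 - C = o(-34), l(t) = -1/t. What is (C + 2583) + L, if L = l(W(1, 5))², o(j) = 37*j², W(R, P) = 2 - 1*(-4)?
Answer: -1446479/36 ≈ -40180.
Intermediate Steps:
W(R, P) = 6 (W(R, P) = 2 + 4 = 6)
C = -42763 (C = 9 - 37*(-34)² = 9 - 37*1156 = 9 - 1*42772 = 9 - 42772 = -42763)
L = 1/36 (L = (-1/6)² = (-1*⅙)² = (-⅙)² = 1/36 ≈ 0.027778)
(C + 2583) + L = (-42763 + 2583) + 1/36 = -40180 + 1/36 = -1446479/36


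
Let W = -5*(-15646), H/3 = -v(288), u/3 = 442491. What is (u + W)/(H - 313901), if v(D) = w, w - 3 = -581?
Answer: -1405703/312167 ≈ -4.5031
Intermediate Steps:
w = -578 (w = 3 - 581 = -578)
v(D) = -578
u = 1327473 (u = 3*442491 = 1327473)
H = 1734 (H = 3*(-1*(-578)) = 3*578 = 1734)
W = 78230
(u + W)/(H - 313901) = (1327473 + 78230)/(1734 - 313901) = 1405703/(-312167) = 1405703*(-1/312167) = -1405703/312167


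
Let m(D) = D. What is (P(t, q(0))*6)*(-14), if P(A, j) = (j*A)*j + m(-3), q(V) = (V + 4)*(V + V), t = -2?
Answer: 252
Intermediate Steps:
q(V) = 2*V*(4 + V) (q(V) = (4 + V)*(2*V) = 2*V*(4 + V))
P(A, j) = -3 + A*j² (P(A, j) = (j*A)*j - 3 = (A*j)*j - 3 = A*j² - 3 = -3 + A*j²)
(P(t, q(0))*6)*(-14) = ((-3 - 2*(2*0*(4 + 0))²)*6)*(-14) = ((-3 - 2*(2*0*4)²)*6)*(-14) = ((-3 - 2*0²)*6)*(-14) = ((-3 - 2*0)*6)*(-14) = ((-3 + 0)*6)*(-14) = -3*6*(-14) = -18*(-14) = 252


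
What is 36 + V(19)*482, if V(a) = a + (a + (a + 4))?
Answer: 29438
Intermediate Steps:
V(a) = 4 + 3*a (V(a) = a + (a + (4 + a)) = a + (4 + 2*a) = 4 + 3*a)
36 + V(19)*482 = 36 + (4 + 3*19)*482 = 36 + (4 + 57)*482 = 36 + 61*482 = 36 + 29402 = 29438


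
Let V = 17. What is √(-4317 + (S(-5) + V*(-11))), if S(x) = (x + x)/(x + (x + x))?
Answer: I*√40530/3 ≈ 67.107*I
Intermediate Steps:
S(x) = ⅔ (S(x) = (2*x)/(x + 2*x) = (2*x)/((3*x)) = (2*x)*(1/(3*x)) = ⅔)
√(-4317 + (S(-5) + V*(-11))) = √(-4317 + (⅔ + 17*(-11))) = √(-4317 + (⅔ - 187)) = √(-4317 - 559/3) = √(-13510/3) = I*√40530/3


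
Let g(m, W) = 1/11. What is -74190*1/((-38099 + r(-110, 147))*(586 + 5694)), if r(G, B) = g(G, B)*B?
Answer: 81609/263095576 ≈ 0.00031019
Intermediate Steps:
g(m, W) = 1/11
r(G, B) = B/11
-74190*1/((-38099 + r(-110, 147))*(586 + 5694)) = -74190*1/((-38099 + (1/11)*147)*(586 + 5694)) = -74190*1/(6280*(-38099 + 147/11)) = -74190/(6280*(-418942/11)) = -74190/(-2630955760/11) = -74190*(-11/2630955760) = 81609/263095576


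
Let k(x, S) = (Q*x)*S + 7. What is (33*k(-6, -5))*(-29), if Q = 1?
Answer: -35409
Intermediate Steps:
k(x, S) = 7 + S*x (k(x, S) = (1*x)*S + 7 = x*S + 7 = S*x + 7 = 7 + S*x)
(33*k(-6, -5))*(-29) = (33*(7 - 5*(-6)))*(-29) = (33*(7 + 30))*(-29) = (33*37)*(-29) = 1221*(-29) = -35409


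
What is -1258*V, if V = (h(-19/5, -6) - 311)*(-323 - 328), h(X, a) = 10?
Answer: -246506358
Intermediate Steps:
V = 195951 (V = (10 - 311)*(-323 - 328) = -301*(-651) = 195951)
-1258*V = -1258*195951 = -246506358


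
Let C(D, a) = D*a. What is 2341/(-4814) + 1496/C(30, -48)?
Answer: -660799/433260 ≈ -1.5252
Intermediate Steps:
2341/(-4814) + 1496/C(30, -48) = 2341/(-4814) + 1496/((30*(-48))) = 2341*(-1/4814) + 1496/(-1440) = -2341/4814 + 1496*(-1/1440) = -2341/4814 - 187/180 = -660799/433260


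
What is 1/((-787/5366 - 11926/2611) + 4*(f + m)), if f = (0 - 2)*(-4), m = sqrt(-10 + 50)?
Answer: 5356125842292134/20515351942686441 - 1570381127295008*sqrt(10)/20515351942686441 ≈ 0.019017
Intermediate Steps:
m = 2*sqrt(10) (m = sqrt(40) = 2*sqrt(10) ≈ 6.3246)
f = 8 (f = -2*(-4) = 8)
1/((-787/5366 - 11926/2611) + 4*(f + m)) = 1/((-787/5366 - 11926/2611) + 4*(8 + 2*sqrt(10))) = 1/((-787*1/5366 - 11926*1/2611) + (32 + 8*sqrt(10))) = 1/((-787/5366 - 11926/2611) + (32 + 8*sqrt(10))) = 1/(-66049773/14010626 + (32 + 8*sqrt(10))) = 1/(382290259/14010626 + 8*sqrt(10))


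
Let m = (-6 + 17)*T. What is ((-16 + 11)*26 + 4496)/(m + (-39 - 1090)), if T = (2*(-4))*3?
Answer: -4366/1393 ≈ -3.1342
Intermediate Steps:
T = -24 (T = -8*3 = -24)
m = -264 (m = (-6 + 17)*(-24) = 11*(-24) = -264)
((-16 + 11)*26 + 4496)/(m + (-39 - 1090)) = ((-16 + 11)*26 + 4496)/(-264 + (-39 - 1090)) = (-5*26 + 4496)/(-264 - 1129) = (-130 + 4496)/(-1393) = 4366*(-1/1393) = -4366/1393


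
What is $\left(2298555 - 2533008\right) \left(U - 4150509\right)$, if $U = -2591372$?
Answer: $1580654226093$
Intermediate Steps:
$\left(2298555 - 2533008\right) \left(U - 4150509\right) = \left(2298555 - 2533008\right) \left(-2591372 - 4150509\right) = \left(-234453\right) \left(-6741881\right) = 1580654226093$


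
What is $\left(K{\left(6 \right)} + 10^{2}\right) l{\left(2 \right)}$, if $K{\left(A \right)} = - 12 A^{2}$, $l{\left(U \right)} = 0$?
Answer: $0$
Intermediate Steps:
$\left(K{\left(6 \right)} + 10^{2}\right) l{\left(2 \right)} = \left(- 12 \cdot 6^{2} + 10^{2}\right) 0 = \left(\left(-12\right) 36 + 100\right) 0 = \left(-432 + 100\right) 0 = \left(-332\right) 0 = 0$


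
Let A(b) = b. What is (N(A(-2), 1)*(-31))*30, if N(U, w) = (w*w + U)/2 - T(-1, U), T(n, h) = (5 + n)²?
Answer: 15345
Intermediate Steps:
N(U, w) = -16 + U/2 + w²/2 (N(U, w) = (w*w + U)/2 - (5 - 1)² = (w² + U)*(½) - 1*4² = (U + w²)*(½) - 1*16 = (U/2 + w²/2) - 16 = -16 + U/2 + w²/2)
(N(A(-2), 1)*(-31))*30 = ((-16 + (½)*(-2) + (½)*1²)*(-31))*30 = ((-16 - 1 + (½)*1)*(-31))*30 = ((-16 - 1 + ½)*(-31))*30 = -33/2*(-31)*30 = (1023/2)*30 = 15345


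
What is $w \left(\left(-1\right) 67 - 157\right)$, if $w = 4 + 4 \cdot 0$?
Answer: $-896$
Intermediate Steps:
$w = 4$ ($w = 4 + 0 = 4$)
$w \left(\left(-1\right) 67 - 157\right) = 4 \left(\left(-1\right) 67 - 157\right) = 4 \left(-67 - 157\right) = 4 \left(-224\right) = -896$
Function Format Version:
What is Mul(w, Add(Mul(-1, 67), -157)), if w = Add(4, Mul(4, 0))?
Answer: -896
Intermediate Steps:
w = 4 (w = Add(4, 0) = 4)
Mul(w, Add(Mul(-1, 67), -157)) = Mul(4, Add(Mul(-1, 67), -157)) = Mul(4, Add(-67, -157)) = Mul(4, -224) = -896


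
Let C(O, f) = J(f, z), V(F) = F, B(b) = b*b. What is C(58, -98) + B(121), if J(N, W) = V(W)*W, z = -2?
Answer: 14645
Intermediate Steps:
B(b) = b²
J(N, W) = W² (J(N, W) = W*W = W²)
C(O, f) = 4 (C(O, f) = (-2)² = 4)
C(58, -98) + B(121) = 4 + 121² = 4 + 14641 = 14645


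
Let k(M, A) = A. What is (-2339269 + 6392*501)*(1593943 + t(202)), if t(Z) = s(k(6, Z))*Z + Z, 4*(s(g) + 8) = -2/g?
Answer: 2749095953011/2 ≈ 1.3745e+12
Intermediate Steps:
s(g) = -8 - 1/(2*g) (s(g) = -8 + (-2/g)/4 = -8 - 1/(2*g))
t(Z) = Z + Z*(-8 - 1/(2*Z)) (t(Z) = (-8 - 1/(2*Z))*Z + Z = Z*(-8 - 1/(2*Z)) + Z = Z + Z*(-8 - 1/(2*Z)))
(-2339269 + 6392*501)*(1593943 + t(202)) = (-2339269 + 6392*501)*(1593943 + (-½ - 7*202)) = (-2339269 + 3202392)*(1593943 + (-½ - 1414)) = 863123*(1593943 - 2829/2) = 863123*(3185057/2) = 2749095953011/2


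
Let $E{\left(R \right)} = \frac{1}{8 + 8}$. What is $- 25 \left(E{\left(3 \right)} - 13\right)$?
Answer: $\frac{5175}{16} \approx 323.44$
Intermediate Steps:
$E{\left(R \right)} = \frac{1}{16}$
$- 25 \left(E{\left(3 \right)} - 13\right) = - 25 \left(\frac{1}{16} - 13\right) = \left(-25\right) \left(- \frac{207}{16}\right) = \frac{5175}{16}$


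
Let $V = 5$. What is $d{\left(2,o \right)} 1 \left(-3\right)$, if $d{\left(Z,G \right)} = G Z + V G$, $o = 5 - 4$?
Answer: $-21$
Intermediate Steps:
$o = 1$
$d{\left(Z,G \right)} = 5 G + G Z$ ($d{\left(Z,G \right)} = G Z + 5 G = 5 G + G Z$)
$d{\left(2,o \right)} 1 \left(-3\right) = 1 \left(5 + 2\right) 1 \left(-3\right) = 1 \cdot 7 \left(-3\right) = 7 \left(-3\right) = -21$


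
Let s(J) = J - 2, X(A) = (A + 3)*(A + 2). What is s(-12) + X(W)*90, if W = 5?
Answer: 5026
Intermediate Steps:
X(A) = (2 + A)*(3 + A) (X(A) = (3 + A)*(2 + A) = (2 + A)*(3 + A))
s(J) = -2 + J
s(-12) + X(W)*90 = (-2 - 12) + (6 + 5² + 5*5)*90 = -14 + (6 + 25 + 25)*90 = -14 + 56*90 = -14 + 5040 = 5026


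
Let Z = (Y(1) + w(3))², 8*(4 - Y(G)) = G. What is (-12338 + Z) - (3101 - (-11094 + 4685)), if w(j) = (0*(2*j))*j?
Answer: -1397311/64 ≈ -21833.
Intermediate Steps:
Y(G) = 4 - G/8
w(j) = 0 (w(j) = 0*j = 0)
Z = 961/64 (Z = ((4 - ⅛*1) + 0)² = ((4 - ⅛) + 0)² = (31/8 + 0)² = (31/8)² = 961/64 ≈ 15.016)
(-12338 + Z) - (3101 - (-11094 + 4685)) = (-12338 + 961/64) - (3101 - (-11094 + 4685)) = -788671/64 - (3101 - 1*(-6409)) = -788671/64 - (3101 + 6409) = -788671/64 - 1*9510 = -788671/64 - 9510 = -1397311/64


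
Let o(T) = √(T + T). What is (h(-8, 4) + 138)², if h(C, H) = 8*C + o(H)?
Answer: 5484 + 296*√2 ≈ 5902.6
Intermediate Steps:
o(T) = √2*√T (o(T) = √(2*T) = √2*√T)
h(C, H) = 8*C + √2*√H
(h(-8, 4) + 138)² = ((8*(-8) + √2*√4) + 138)² = ((-64 + √2*2) + 138)² = ((-64 + 2*√2) + 138)² = (74 + 2*√2)²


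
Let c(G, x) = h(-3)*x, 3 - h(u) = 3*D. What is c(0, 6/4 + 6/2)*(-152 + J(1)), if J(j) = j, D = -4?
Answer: -20385/2 ≈ -10193.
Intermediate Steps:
h(u) = 15 (h(u) = 3 - 3*(-4) = 3 - 1*(-12) = 3 + 12 = 15)
c(G, x) = 15*x
c(0, 6/4 + 6/2)*(-152 + J(1)) = (15*(6/4 + 6/2))*(-152 + 1) = (15*(6*(¼) + 6*(½)))*(-151) = (15*(3/2 + 3))*(-151) = (15*(9/2))*(-151) = (135/2)*(-151) = -20385/2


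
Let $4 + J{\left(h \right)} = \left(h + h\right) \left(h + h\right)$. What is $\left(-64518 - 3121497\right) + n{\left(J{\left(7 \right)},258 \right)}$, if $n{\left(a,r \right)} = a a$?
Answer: $-3149151$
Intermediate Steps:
$J{\left(h \right)} = -4 + 4 h^{2}$ ($J{\left(h \right)} = -4 + \left(h + h\right) \left(h + h\right) = -4 + 2 h 2 h = -4 + 4 h^{2}$)
$n{\left(a,r \right)} = a^{2}$
$\left(-64518 - 3121497\right) + n{\left(J{\left(7 \right)},258 \right)} = \left(-64518 - 3121497\right) + \left(-4 + 4 \cdot 7^{2}\right)^{2} = -3186015 + \left(-4 + 4 \cdot 49\right)^{2} = -3186015 + \left(-4 + 196\right)^{2} = -3186015 + 192^{2} = -3186015 + 36864 = -3149151$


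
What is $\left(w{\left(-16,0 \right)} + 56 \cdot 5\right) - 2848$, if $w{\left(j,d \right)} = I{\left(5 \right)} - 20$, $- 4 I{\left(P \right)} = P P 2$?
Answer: $- \frac{5201}{2} \approx -2600.5$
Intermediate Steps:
$I{\left(P \right)} = - \frac{P^{2}}{2}$ ($I{\left(P \right)} = - \frac{P P 2}{4} = - \frac{P 2 P}{4} = - \frac{2 P^{2}}{4} = - \frac{P^{2}}{2}$)
$w{\left(j,d \right)} = - \frac{65}{2}$ ($w{\left(j,d \right)} = - \frac{5^{2}}{2} - 20 = \left(- \frac{1}{2}\right) 25 - 20 = - \frac{25}{2} - 20 = - \frac{65}{2}$)
$\left(w{\left(-16,0 \right)} + 56 \cdot 5\right) - 2848 = \left(- \frac{65}{2} + 56 \cdot 5\right) - 2848 = \left(- \frac{65}{2} + 280\right) - 2848 = \frac{495}{2} - 2848 = - \frac{5201}{2}$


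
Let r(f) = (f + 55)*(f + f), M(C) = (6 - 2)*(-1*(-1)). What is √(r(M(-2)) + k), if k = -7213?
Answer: 3*I*√749 ≈ 82.104*I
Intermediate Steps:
M(C) = 4 (M(C) = 4*1 = 4)
r(f) = 2*f*(55 + f) (r(f) = (55 + f)*(2*f) = 2*f*(55 + f))
√(r(M(-2)) + k) = √(2*4*(55 + 4) - 7213) = √(2*4*59 - 7213) = √(472 - 7213) = √(-6741) = 3*I*√749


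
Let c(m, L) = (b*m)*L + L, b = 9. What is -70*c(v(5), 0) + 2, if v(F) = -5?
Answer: 2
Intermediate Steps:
c(m, L) = L + 9*L*m (c(m, L) = (9*m)*L + L = 9*L*m + L = L + 9*L*m)
-70*c(v(5), 0) + 2 = -0*(1 + 9*(-5)) + 2 = -0*(1 - 45) + 2 = -0*(-44) + 2 = -70*0 + 2 = 0 + 2 = 2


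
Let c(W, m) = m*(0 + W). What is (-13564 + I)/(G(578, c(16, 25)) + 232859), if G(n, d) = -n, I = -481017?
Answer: -494581/232281 ≈ -2.1292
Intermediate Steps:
c(W, m) = W*m (c(W, m) = m*W = W*m)
(-13564 + I)/(G(578, c(16, 25)) + 232859) = (-13564 - 481017)/(-1*578 + 232859) = -494581/(-578 + 232859) = -494581/232281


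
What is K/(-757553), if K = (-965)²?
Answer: -931225/757553 ≈ -1.2293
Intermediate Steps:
K = 931225
K/(-757553) = 931225/(-757553) = 931225*(-1/757553) = -931225/757553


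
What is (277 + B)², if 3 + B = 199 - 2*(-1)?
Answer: 225625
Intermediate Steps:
B = 198 (B = -3 + (199 - 2*(-1)) = -3 + (199 + 2) = -3 + 201 = 198)
(277 + B)² = (277 + 198)² = 475² = 225625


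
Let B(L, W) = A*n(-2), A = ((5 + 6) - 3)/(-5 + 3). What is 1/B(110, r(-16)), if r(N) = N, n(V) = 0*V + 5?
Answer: -1/20 ≈ -0.050000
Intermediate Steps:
n(V) = 5 (n(V) = 0 + 5 = 5)
A = -4 (A = (11 - 3)/(-2) = 8*(-½) = -4)
B(L, W) = -20 (B(L, W) = -4*5 = -20)
1/B(110, r(-16)) = 1/(-20) = -1/20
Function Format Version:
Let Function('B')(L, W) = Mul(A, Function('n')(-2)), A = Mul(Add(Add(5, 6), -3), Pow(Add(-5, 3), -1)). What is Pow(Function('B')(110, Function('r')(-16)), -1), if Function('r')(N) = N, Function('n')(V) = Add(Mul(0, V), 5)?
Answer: Rational(-1, 20) ≈ -0.050000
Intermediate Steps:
Function('n')(V) = 5 (Function('n')(V) = Add(0, 5) = 5)
A = -4 (A = Mul(Add(11, -3), Pow(-2, -1)) = Mul(8, Rational(-1, 2)) = -4)
Function('B')(L, W) = -20 (Function('B')(L, W) = Mul(-4, 5) = -20)
Pow(Function('B')(110, Function('r')(-16)), -1) = Pow(-20, -1) = Rational(-1, 20)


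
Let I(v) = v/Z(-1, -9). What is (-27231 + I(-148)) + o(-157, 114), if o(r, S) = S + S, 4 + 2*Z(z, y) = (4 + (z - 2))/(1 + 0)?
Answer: -80713/3 ≈ -26904.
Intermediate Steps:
Z(z, y) = -1 + z/2 (Z(z, y) = -2 + ((4 + (z - 2))/(1 + 0))/2 = -2 + ((4 + (-2 + z))/1)/2 = -2 + ((2 + z)*1)/2 = -2 + (2 + z)/2 = -2 + (1 + z/2) = -1 + z/2)
o(r, S) = 2*S
I(v) = -2*v/3 (I(v) = v/(-1 + (½)*(-1)) = v/(-1 - ½) = v/(-3/2) = v*(-⅔) = -2*v/3)
(-27231 + I(-148)) + o(-157, 114) = (-27231 - ⅔*(-148)) + 2*114 = (-27231 + 296/3) + 228 = -81397/3 + 228 = -80713/3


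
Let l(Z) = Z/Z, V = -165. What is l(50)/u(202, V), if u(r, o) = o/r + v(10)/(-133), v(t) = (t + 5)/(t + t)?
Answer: -53732/44193 ≈ -1.2158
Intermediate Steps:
v(t) = (5 + t)/(2*t) (v(t) = (5 + t)/((2*t)) = (5 + t)*(1/(2*t)) = (5 + t)/(2*t))
u(r, o) = -3/532 + o/r (u(r, o) = o/r + ((½)*(5 + 10)/10)/(-133) = o/r + ((½)*(⅒)*15)*(-1/133) = o/r + (¾)*(-1/133) = o/r - 3/532 = -3/532 + o/r)
l(Z) = 1
l(50)/u(202, V) = 1/(-3/532 - 165/202) = 1/(-44193/53732) = 1*(-53732/44193) = -53732/44193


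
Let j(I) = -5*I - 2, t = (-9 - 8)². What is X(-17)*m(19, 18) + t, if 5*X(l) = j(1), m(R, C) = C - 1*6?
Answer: 1361/5 ≈ 272.20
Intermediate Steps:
m(R, C) = -6 + C (m(R, C) = C - 6 = -6 + C)
t = 289 (t = (-17)² = 289)
j(I) = -2 - 5*I
X(l) = -7/5 (X(l) = (-2 - 5*1)/5 = (-2 - 5)/5 = (⅕)*(-7) = -7/5)
X(-17)*m(19, 18) + t = -7*(-6 + 18)/5 + 289 = -7/5*12 + 289 = -84/5 + 289 = 1361/5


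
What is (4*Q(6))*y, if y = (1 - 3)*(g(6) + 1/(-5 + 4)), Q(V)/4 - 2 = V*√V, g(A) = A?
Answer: -320 - 960*√6 ≈ -2671.5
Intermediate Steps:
Q(V) = 8 + 4*V^(3/2) (Q(V) = 8 + 4*(V*√V) = 8 + 4*V^(3/2))
y = -10 (y = (1 - 3)*(6 + 1/(-5 + 4)) = -2*(6 + 1/(-1)) = -2*(6 - 1) = -2*5 = -10)
(4*Q(6))*y = (4*(8 + 4*6^(3/2)))*(-10) = (4*(8 + 4*(6*√6)))*(-10) = (4*(8 + 24*√6))*(-10) = (32 + 96*√6)*(-10) = -320 - 960*√6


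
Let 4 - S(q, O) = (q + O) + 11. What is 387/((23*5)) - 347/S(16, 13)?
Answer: 53837/4140 ≈ 13.004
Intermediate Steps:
S(q, O) = -7 - O - q (S(q, O) = 4 - ((q + O) + 11) = 4 - ((O + q) + 11) = 4 - (11 + O + q) = 4 + (-11 - O - q) = -7 - O - q)
387/((23*5)) - 347/S(16, 13) = 387/((23*5)) - 347/(-7 - 1*13 - 1*16) = 387/115 - 347/(-7 - 13 - 16) = 387*(1/115) - 347/(-36) = 387/115 - 347*(-1/36) = 387/115 + 347/36 = 53837/4140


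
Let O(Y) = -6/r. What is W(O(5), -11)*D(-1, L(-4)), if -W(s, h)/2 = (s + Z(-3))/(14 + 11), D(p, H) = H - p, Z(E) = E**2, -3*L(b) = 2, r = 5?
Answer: -26/125 ≈ -0.20800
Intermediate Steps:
O(Y) = -6/5
L(b) = -2/3 (L(b) = -1/3*2 = -2/3)
W(s, h) = -18/25 - 2*s/25 (W(s, h) = -2*(s + (-3)**2)/(14 + 11) = -2*(s + 9)/25 = -2*(9 + s)/25 = -2*(9/25 + s/25) = -18/25 - 2*s/25)
W(O(5), -11)*D(-1, L(-4)) = (-18/25 - 2/25*(-6/5))*(-2/3 - 1*(-1)) = (-18/25 + 12/125)*(-2/3 + 1) = -78/125*1/3 = -26/125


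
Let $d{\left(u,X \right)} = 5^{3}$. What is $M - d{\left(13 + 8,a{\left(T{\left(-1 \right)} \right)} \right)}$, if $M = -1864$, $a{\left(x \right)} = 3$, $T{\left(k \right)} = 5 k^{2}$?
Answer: $-1989$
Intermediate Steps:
$d{\left(u,X \right)} = 125$
$M - d{\left(13 + 8,a{\left(T{\left(-1 \right)} \right)} \right)} = -1864 - 125 = -1989$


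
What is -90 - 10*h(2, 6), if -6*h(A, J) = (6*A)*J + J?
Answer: 40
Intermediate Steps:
h(A, J) = -J/6 - A*J (h(A, J) = -((6*A)*J + J)/6 = -(6*A*J + J)/6 = -(J + 6*A*J)/6 = -J/6 - A*J)
-90 - 10*h(2, 6) = -90 - (-10)*6*(⅙ + 2) = -90 - (-10)*6*13/6 = -90 - 10*(-13) = -90 + 130 = 40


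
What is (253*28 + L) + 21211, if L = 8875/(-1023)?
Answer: 28936910/1023 ≈ 28286.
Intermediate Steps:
L = -8875/1023 (L = 8875*(-1/1023) = -8875/1023 ≈ -8.6755)
(253*28 + L) + 21211 = (253*28 - 8875/1023) + 21211 = (7084 - 8875/1023) + 21211 = 7238057/1023 + 21211 = 28936910/1023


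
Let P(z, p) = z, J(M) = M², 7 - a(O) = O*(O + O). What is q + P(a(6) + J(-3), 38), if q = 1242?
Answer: 1186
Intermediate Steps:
a(O) = 7 - 2*O² (a(O) = 7 - O*(O + O) = 7 - O*2*O = 7 - 2*O²)
q + P(a(6) + J(-3), 38) = 1242 + ((7 - 2*6²) + (-3)²) = 1242 + ((7 - 2*36) + 9) = 1242 + ((7 - 72) + 9) = 1242 + (-65 + 9) = 1242 - 56 = 1186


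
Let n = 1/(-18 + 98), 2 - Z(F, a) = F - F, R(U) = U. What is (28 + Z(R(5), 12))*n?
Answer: 3/8 ≈ 0.37500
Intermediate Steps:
Z(F, a) = 2 (Z(F, a) = 2 - (F - F) = 2 - 1*0 = 2 + 0 = 2)
n = 1/80 ≈ 0.012500
(28 + Z(R(5), 12))*n = (28 + 2)*(1/80) = 30*(1/80) = 3/8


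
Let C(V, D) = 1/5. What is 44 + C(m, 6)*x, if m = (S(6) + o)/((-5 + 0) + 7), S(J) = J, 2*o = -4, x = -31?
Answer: 189/5 ≈ 37.800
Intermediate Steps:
o = -2 (o = (½)*(-4) = -2)
m = 2 (m = (6 - 2)/((-5 + 0) + 7) = 4/(-5 + 7) = 4/2 = 4*(½) = 2)
C(V, D) = ⅕
44 + C(m, 6)*x = 44 + (⅕)*(-31) = 44 - 31/5 = 189/5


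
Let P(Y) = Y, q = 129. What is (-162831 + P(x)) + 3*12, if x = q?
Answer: -162666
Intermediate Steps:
x = 129
(-162831 + P(x)) + 3*12 = (-162831 + 129) + 3*12 = -162702 + 36 = -162666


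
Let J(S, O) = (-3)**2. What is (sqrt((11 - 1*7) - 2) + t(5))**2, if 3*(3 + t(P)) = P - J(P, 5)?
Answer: 187/9 - 26*sqrt(2)/3 ≈ 8.5213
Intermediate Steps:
J(S, O) = 9
t(P) = -6 + P/3 (t(P) = -3 + (P - 1*9)/3 = -3 + (P - 9)/3 = -3 + (-9 + P)/3 = -3 + (-3 + P/3) = -6 + P/3)
(sqrt((11 - 1*7) - 2) + t(5))**2 = (sqrt((11 - 1*7) - 2) + (-6 + (1/3)*5))**2 = (sqrt((11 - 7) - 2) + (-6 + 5/3))**2 = (sqrt(4 - 2) - 13/3)**2 = (sqrt(2) - 13/3)**2 = (-13/3 + sqrt(2))**2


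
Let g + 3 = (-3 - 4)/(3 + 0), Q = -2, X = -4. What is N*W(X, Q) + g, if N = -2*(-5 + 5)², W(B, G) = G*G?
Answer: -16/3 ≈ -5.3333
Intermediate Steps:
W(B, G) = G²
N = 0 (N = -2*0² = -2*0 = 0)
g = -16/3 (g = -3 + (-3 - 4)/(3 + 0) = -3 - 7/3 = -16/3 ≈ -5.3333)
N*W(X, Q) + g = 0*(-2)² - 16/3 = 0*4 - 16/3 = 0 - 16/3 = -16/3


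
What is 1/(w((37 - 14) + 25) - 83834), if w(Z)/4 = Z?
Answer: -1/83642 ≈ -1.1956e-5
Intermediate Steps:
w(Z) = 4*Z
1/(w((37 - 14) + 25) - 83834) = 1/(4*((37 - 14) + 25) - 83834) = 1/(4*(23 + 25) - 83834) = 1/(4*48 - 83834) = 1/(192 - 83834) = 1/(-83642) = -1/83642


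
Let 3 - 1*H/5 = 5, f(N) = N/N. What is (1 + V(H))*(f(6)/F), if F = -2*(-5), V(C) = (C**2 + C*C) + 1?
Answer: 101/5 ≈ 20.200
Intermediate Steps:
f(N) = 1
H = -10 (H = 15 - 5*5 = 15 - 25 = -10)
V(C) = 1 + 2*C**2 (V(C) = (C**2 + C**2) + 1 = 2*C**2 + 1 = 1 + 2*C**2)
F = 10
(1 + V(H))*(f(6)/F) = (1 + (1 + 2*(-10)**2))*(1/10) = (1 + (1 + 2*100))*(1*(1/10)) = (1 + (1 + 200))*(1/10) = (1 + 201)*(1/10) = 202*(1/10) = 101/5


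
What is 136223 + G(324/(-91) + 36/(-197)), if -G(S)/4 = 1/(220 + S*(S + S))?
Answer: 2714546254540840/19927226503 ≈ 1.3622e+5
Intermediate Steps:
G(S) = -4/(220 + 2*S²) (G(S) = -4/(220 + S*(S + S)) = -4/(220 + S*(2*S)) = -4/(220 + 2*S²))
136223 + G(324/(-91) + 36/(-197)) = 136223 - 2/(110 + (324/(-91) + 36/(-197))²) = 136223 - 2/(110 + (324*(-1/91) + 36*(-1/197))²) = 136223 - 2/(110 + (-324/91 - 36/197)²) = 136223 - 2/(110 + (-67104/17927)²) = 136223 - 2/(110 + 4502946816/321377329) = 136223 - 2/39854453006/321377329 = 136223 - 2*321377329/39854453006 = 136223 - 321377329/19927226503 = 2714546254540840/19927226503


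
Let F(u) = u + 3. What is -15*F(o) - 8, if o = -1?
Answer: -38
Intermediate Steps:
F(u) = 3 + u
-15*F(o) - 8 = -15*(3 - 1) - 8 = -15*2 - 8 = -30 - 8 = -38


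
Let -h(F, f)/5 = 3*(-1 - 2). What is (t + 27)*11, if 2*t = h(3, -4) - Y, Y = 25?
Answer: 407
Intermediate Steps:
h(F, f) = 45 (h(F, f) = -15*(-1 - 2) = -15*(-3) = -5*(-9) = 45)
t = 10 (t = (45 - 1*25)/2 = (45 - 25)/2 = (½)*20 = 10)
(t + 27)*11 = (10 + 27)*11 = 37*11 = 407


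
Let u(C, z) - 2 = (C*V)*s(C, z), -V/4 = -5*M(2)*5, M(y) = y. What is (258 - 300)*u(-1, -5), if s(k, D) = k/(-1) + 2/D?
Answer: 4956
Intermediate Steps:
s(k, D) = -k + 2/D (s(k, D) = k*(-1) + 2/D = -k + 2/D)
V = 200 (V = -(-20)*2*5 = -(-20)*10 = -4*(-50) = 200)
u(C, z) = 2 + 200*C*(-C + 2/z) (u(C, z) = 2 + (C*200)*(-C + 2/z) = 2 + (200*C)*(-C + 2/z) = 2 + 200*C*(-C + 2/z))
(258 - 300)*u(-1, -5) = (258 - 300)*(2 - 200*(-1)² + 400*(-1)/(-5)) = -42*(2 - 200*1 + 400*(-1)*(-⅕)) = -42*(2 - 200 + 80) = -42*(-118) = 4956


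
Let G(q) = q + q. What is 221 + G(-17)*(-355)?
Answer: 12291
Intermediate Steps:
G(q) = 2*q
221 + G(-17)*(-355) = 221 + (2*(-17))*(-355) = 221 - 34*(-355) = 221 + 12070 = 12291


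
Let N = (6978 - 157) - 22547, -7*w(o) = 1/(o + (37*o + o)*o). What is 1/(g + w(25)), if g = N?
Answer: -166425/2617199551 ≈ -6.3589e-5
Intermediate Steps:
w(o) = -1/(7*(o + 38*o²)) (w(o) = -1/(7*(o + (37*o + o)*o)) = -1/(7*(o + (38*o)*o)) = -1/(7*(o + 38*o²)))
N = -15726 (N = 6821 - 22547 = -15726)
g = -15726
1/(g + w(25)) = 1/(-15726 - ⅐/(25*(1 + 38*25))) = 1/(-15726 - ⅐*1/25/(1 + 950)) = 1/(-15726 - ⅐*1/25/951) = 1/(-15726 - ⅐*1/25*1/951) = 1/(-15726 - 1/166425) = 1/(-2617199551/166425) = -166425/2617199551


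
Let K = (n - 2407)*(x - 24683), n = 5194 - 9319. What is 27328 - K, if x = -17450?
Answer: -275185428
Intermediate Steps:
n = -4125
K = 275212756 (K = (-4125 - 2407)*(-17450 - 24683) = -6532*(-42133) = 275212756)
27328 - K = 27328 - 1*275212756 = 27328 - 275212756 = -275185428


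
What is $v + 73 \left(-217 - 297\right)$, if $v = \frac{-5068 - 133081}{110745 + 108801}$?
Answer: $- \frac{8237943161}{219546} \approx -37523.0$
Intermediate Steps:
$v = - \frac{138149}{219546} \approx -0.62925$
$v + 73 \left(-217 - 297\right) = - \frac{138149}{219546} + 73 \left(-217 - 297\right) = - \frac{138149}{219546} + 73 \left(-514\right) = - \frac{138149}{219546} - 37522 = - \frac{8237943161}{219546}$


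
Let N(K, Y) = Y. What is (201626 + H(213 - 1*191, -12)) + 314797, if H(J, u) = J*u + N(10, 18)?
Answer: 516177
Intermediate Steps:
H(J, u) = 18 + J*u (H(J, u) = J*u + 18 = 18 + J*u)
(201626 + H(213 - 1*191, -12)) + 314797 = (201626 + (18 + (213 - 1*191)*(-12))) + 314797 = (201626 + (18 + (213 - 191)*(-12))) + 314797 = (201626 + (18 + 22*(-12))) + 314797 = (201626 + (18 - 264)) + 314797 = (201626 - 246) + 314797 = 201380 + 314797 = 516177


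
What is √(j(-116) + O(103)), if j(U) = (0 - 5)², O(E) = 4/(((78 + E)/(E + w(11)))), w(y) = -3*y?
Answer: 31*√905/181 ≈ 5.1524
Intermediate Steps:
O(E) = 4*(-33 + E)/(78 + E) (O(E) = 4/(((78 + E)/(E - 3*11))) = 4/(((78 + E)/(E - 33))) = 4/(((78 + E)/(-33 + E))) = 4*((-33 + E)/(78 + E)) = 4*(-33 + E)/(78 + E))
j(U) = 25 (j(U) = (-5)² = 25)
√(j(-116) + O(103)) = √(25 + 4*(-33 + 103)/(78 + 103)) = √(25 + 4*70/181) = √(25 + 4*(1/181)*70) = √(25 + 280/181) = √(4805/181) = 31*√905/181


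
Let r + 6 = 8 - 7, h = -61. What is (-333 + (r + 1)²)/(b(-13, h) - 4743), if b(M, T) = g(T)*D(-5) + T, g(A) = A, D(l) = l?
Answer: 317/4499 ≈ 0.070460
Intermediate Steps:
r = -5 (r = -6 + (8 - 7) = -6 + 1 = -5)
b(M, T) = -4*T (b(M, T) = T*(-5) + T = -5*T + T = -4*T)
(-333 + (r + 1)²)/(b(-13, h) - 4743) = (-333 + (-5 + 1)²)/(-4*(-61) - 4743) = (-333 + (-4)²)/(244 - 4743) = (-333 + 16)/(-4499) = -317*(-1/4499) = 317/4499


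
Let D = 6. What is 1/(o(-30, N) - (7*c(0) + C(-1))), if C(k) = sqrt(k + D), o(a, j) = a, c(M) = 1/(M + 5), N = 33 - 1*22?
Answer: -785/24524 + 25*sqrt(5)/24524 ≈ -0.029730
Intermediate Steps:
N = 11 (N = 33 - 22 = 11)
c(M) = 1/(5 + M)
C(k) = sqrt(6 + k) (C(k) = sqrt(k + 6) = sqrt(6 + k))
1/(o(-30, N) - (7*c(0) + C(-1))) = 1/(-30 - (7/(5 + 0) + sqrt(6 - 1))) = 1/(-30 - (7/5 + sqrt(5))) = 1/(-30 + (-7/5 - sqrt(5))) = 1/(-157/5 - sqrt(5))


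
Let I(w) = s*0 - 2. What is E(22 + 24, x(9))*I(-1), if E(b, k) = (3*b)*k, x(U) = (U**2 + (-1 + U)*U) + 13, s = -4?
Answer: -45816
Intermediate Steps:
x(U) = 13 + U**2 + U*(-1 + U) (x(U) = (U**2 + U*(-1 + U)) + 13 = 13 + U**2 + U*(-1 + U))
E(b, k) = 3*b*k
I(w) = -2 (I(w) = -4*0 - 2 = 0 - 2 = -2)
E(22 + 24, x(9))*I(-1) = (3*(22 + 24)*(13 - 1*9 + 2*9**2))*(-2) = (3*46*(13 - 9 + 2*81))*(-2) = (3*46*(13 - 9 + 162))*(-2) = (3*46*166)*(-2) = 22908*(-2) = -45816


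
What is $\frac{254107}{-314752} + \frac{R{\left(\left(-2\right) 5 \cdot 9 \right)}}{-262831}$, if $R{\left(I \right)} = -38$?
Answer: $- \frac{66775236341}{82726582912} \approx -0.80718$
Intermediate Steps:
$\frac{254107}{-314752} + \frac{R{\left(\left(-2\right) 5 \cdot 9 \right)}}{-262831} = \frac{254107}{-314752} - \frac{38}{-262831} = 254107 \left(- \frac{1}{314752}\right) - - \frac{38}{262831} = - \frac{254107}{314752} + \frac{38}{262831} = - \frac{66775236341}{82726582912}$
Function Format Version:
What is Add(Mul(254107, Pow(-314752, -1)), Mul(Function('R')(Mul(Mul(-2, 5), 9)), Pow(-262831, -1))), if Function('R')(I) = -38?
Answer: Rational(-66775236341, 82726582912) ≈ -0.80718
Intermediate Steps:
Add(Mul(254107, Pow(-314752, -1)), Mul(Function('R')(Mul(Mul(-2, 5), 9)), Pow(-262831, -1))) = Add(Mul(254107, Pow(-314752, -1)), Mul(-38, Pow(-262831, -1))) = Add(Mul(254107, Rational(-1, 314752)), Mul(-38, Rational(-1, 262831))) = Add(Rational(-254107, 314752), Rational(38, 262831)) = Rational(-66775236341, 82726582912)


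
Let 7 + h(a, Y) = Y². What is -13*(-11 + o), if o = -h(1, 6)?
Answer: 520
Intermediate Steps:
h(a, Y) = -7 + Y²
o = -29 (o = -(-7 + 6²) = -(-7 + 36) = -1*29 = -29)
-13*(-11 + o) = -13*(-11 - 29) = -13*(-40) = 520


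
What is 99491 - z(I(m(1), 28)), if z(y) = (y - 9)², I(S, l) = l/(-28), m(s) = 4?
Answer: 99391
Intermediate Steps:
I(S, l) = -l/28 (I(S, l) = l*(-1/28) = -l/28)
z(y) = (-9 + y)²
99491 - z(I(m(1), 28)) = 99491 - (-9 - 1/28*28)² = 99491 - (-9 - 1)² = 99491 - 1*(-10)² = 99491 - 1*100 = 99491 - 100 = 99391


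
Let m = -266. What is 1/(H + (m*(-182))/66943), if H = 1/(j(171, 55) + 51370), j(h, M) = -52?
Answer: 3435380874/2484473959 ≈ 1.3827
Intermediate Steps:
H = 1/51318 (H = 1/(-52 + 51370) = 1/51318 ≈ 1.9486e-5)
1/(H + (m*(-182))/66943) = 1/(1/51318 - 266*(-182)/66943) = 1/(1/51318 + 48412*(1/66943)) = 1/(1/51318 + 48412/66943) = 1/(2484473959/3435380874) = 3435380874/2484473959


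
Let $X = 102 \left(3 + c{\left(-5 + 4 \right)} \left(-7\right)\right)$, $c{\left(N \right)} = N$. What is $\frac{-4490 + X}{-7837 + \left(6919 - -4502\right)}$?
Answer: $- \frac{1735}{1792} \approx -0.96819$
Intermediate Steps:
$X = 1020$ ($X = 102 \left(3 + \left(-5 + 4\right) \left(-7\right)\right) = 102 \left(3 - -7\right) = 102 \left(3 + 7\right) = 102 \cdot 10 = 1020$)
$\frac{-4490 + X}{-7837 + \left(6919 - -4502\right)} = \frac{-4490 + 1020}{-7837 + \left(6919 - -4502\right)} = - \frac{3470}{-7837 + \left(6919 + 4502\right)} = - \frac{3470}{-7837 + 11421} = - \frac{3470}{3584} = \left(-3470\right) \frac{1}{3584} = - \frac{1735}{1792}$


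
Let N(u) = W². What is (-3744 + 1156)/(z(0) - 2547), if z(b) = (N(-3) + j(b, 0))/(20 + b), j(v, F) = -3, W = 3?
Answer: 25880/25467 ≈ 1.0162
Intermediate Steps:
N(u) = 9 (N(u) = 3² = 9)
z(b) = 6/(20 + b) (z(b) = (9 - 3)/(20 + b) = 6/(20 + b))
(-3744 + 1156)/(z(0) - 2547) = (-3744 + 1156)/(6/(20 + 0) - 2547) = -2588/(6/20 - 2547) = -2588/(6*(1/20) - 2547) = -2588/(3/10 - 2547) = -2588/(-25467/10) = -2588*(-10/25467) = 25880/25467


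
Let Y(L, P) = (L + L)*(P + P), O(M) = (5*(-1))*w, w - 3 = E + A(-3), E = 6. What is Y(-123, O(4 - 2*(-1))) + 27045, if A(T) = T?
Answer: 41805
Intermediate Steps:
w = 6 (w = 3 + (6 - 3) = 3 + 3 = 6)
O(M) = -30 (O(M) = (5*(-1))*6 = -5*6 = -30)
Y(L, P) = 4*L*P (Y(L, P) = (2*L)*(2*P) = 4*L*P)
Y(-123, O(4 - 2*(-1))) + 27045 = 4*(-123)*(-30) + 27045 = 14760 + 27045 = 41805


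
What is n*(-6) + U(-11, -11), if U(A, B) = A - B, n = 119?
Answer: -714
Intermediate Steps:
n*(-6) + U(-11, -11) = 119*(-6) + (-11 - 1*(-11)) = -714 + (-11 + 11) = -714 + 0 = -714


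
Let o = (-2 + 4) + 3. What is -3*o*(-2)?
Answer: 30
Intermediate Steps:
o = 5 (o = 2 + 3 = 5)
-3*o*(-2) = -3*5*(-2) = -15*(-2) = 30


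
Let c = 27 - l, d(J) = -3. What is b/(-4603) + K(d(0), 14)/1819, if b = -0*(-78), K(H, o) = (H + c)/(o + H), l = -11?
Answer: 35/20009 ≈ 0.0017492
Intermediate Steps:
c = 38 (c = 27 - 1*(-11) = 27 + 11 = 38)
K(H, o) = (38 + H)/(H + o) (K(H, o) = (H + 38)/(o + H) = (38 + H)/(H + o))
b = 0 (b = -1*0 = 0)
b/(-4603) + K(d(0), 14)/1819 = 0/(-4603) + ((38 - 3)/(-3 + 14))/1819 = 0*(-1/4603) + (35/11)*(1/1819) = 0 + ((1/11)*35)*(1/1819) = 0 + (35/11)*(1/1819) = 0 + 35/20009 = 35/20009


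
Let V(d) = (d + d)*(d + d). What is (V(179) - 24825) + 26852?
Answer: 130191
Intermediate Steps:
V(d) = 4*d² (V(d) = (2*d)*(2*d) = 4*d²)
(V(179) - 24825) + 26852 = (4*179² - 24825) + 26852 = (4*32041 - 24825) + 26852 = (128164 - 24825) + 26852 = 103339 + 26852 = 130191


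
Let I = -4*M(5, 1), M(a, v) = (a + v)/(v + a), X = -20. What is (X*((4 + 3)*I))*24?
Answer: 13440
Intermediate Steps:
M(a, v) = 1 (M(a, v) = (a + v)/(a + v) = 1)
I = -4 (I = -4*1 = -4)
(X*((4 + 3)*I))*24 = -20*(4 + 3)*(-4)*24 = -140*(-4)*24 = -20*(-28)*24 = 560*24 = 13440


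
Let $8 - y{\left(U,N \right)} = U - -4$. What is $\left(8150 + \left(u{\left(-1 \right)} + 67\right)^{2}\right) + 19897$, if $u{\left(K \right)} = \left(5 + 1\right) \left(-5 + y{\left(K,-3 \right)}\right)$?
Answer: $32536$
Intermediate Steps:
$y{\left(U,N \right)} = 4 - U$ ($y{\left(U,N \right)} = 8 - \left(U - -4\right) = 8 - \left(U + 4\right) = 8 - \left(4 + U\right) = 4 - U$)
$u{\left(K \right)} = -6 - 6 K$ ($u{\left(K \right)} = \left(5 + 1\right) \left(-5 - \left(-4 + K\right)\right) = 6 \left(-1 - K\right) = -6 - 6 K$)
$\left(8150 + \left(u{\left(-1 \right)} + 67\right)^{2}\right) + 19897 = \left(8150 + \left(\left(-6 - -6\right) + 67\right)^{2}\right) + 19897 = \left(8150 + \left(\left(-6 + 6\right) + 67\right)^{2}\right) + 19897 = \left(8150 + \left(0 + 67\right)^{2}\right) + 19897 = \left(8150 + 67^{2}\right) + 19897 = \left(8150 + 4489\right) + 19897 = 12639 + 19897 = 32536$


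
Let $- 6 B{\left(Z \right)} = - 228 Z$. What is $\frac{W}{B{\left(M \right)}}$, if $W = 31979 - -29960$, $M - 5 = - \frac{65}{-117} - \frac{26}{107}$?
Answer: $\frac{59647257}{194408} \approx 306.81$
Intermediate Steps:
$M = \frac{5116}{963}$ ($M = 5 - \left(- \frac{5}{9} + \frac{26}{107}\right) = 5 - - \frac{301}{963} = 5 + \left(\frac{5}{9} - \frac{26}{107}\right) = 5 + \frac{301}{963} = \frac{5116}{963} \approx 5.3126$)
$B{\left(Z \right)} = 38 Z$ ($B{\left(Z \right)} = - \frac{\left(-228\right) Z}{6} = 38 Z$)
$W = 61939$ ($W = 31979 + 29960 = 61939$)
$\frac{W}{B{\left(M \right)}} = \frac{61939}{38 \cdot \frac{5116}{963}} = \frac{61939}{\frac{194408}{963}} = 61939 \cdot \frac{963}{194408} = \frac{59647257}{194408}$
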